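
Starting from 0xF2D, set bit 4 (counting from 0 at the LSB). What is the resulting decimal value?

3901

x = 0111100101101
bit 4 is currently 0; set it via x | (1 << 4) = x | 16
→ 0111100111101 = 3901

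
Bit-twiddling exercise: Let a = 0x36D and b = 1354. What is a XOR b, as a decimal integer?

1575

0x36D = 01101101101
1354 = 10101001010
XOR → 11000100111 = 1575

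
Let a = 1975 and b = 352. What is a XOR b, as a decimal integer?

1975 = 11110110111
352 = 00101100000
XOR → 11011010111 = 1751

1751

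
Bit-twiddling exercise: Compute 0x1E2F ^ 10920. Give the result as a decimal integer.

0x1E2F = 01111000101111
10920 = 10101010101000
XOR → 11010010000111 = 13447

13447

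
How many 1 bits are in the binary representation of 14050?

14050 = 11011011100010
Count the 1s: 1 + 1 + 1 + 1 + 1 + 1 + 1 + 1 = 8

8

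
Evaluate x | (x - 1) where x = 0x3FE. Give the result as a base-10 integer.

x = 1111111110 = 1022
x - 1 = 1111111101
OR    = 1111111111 = 1023
(x | (x - 1) sets all bits below the lowest set bit.)

1023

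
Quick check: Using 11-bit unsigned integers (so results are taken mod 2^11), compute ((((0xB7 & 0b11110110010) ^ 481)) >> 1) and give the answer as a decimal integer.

169

0xB7 = 00010110111
0b11110110010 = 11110110010
→ & → 00010110010 = 178
481 = 00111100001
→ ^ → 00101010011 = 339
→ >> 1 → 00010101001 = 169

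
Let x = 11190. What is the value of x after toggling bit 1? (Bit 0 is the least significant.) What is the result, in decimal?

x = 10101110110110
bit 1 is currently 1; toggle it via x ^ (1 << 1) = x ^ 2
→ 10101110110100 = 11188

11188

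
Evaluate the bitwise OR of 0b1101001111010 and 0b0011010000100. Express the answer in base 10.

a = 1101001111010
b = 0011010000100
 OR → 1111011111110 = 7934

7934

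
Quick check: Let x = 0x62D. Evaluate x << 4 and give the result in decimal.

0x62D = 000011000101101
shift left by 4 → 110001011010000 = 25296
(equivalently, 1581 × 2^4 = 1581 × 16)

25296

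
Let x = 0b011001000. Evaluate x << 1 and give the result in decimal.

x = 011001000
shift left by 1 → 110010000 = 400
(equivalently, 200 × 2^1 = 200 × 2)

400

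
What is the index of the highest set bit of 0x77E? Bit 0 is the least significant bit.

10

0x77E = 11101111110
The topmost 1 is at position 10 (since 2^10 = 1024 ≤ 1918 < 2048).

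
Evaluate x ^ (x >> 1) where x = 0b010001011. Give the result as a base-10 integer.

x = 10001011 = 139
x>>1 = 01000101
XOR  = 11001110 = 206
(x ^ (x >> 1) gives the standard binary-reflected Gray code of x.)

206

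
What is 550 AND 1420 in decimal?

550 = 01000100110
1420 = 10110001100
AND → 00000000100 = 4

4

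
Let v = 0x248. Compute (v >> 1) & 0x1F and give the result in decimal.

4

v = 1001001000
Shift right by 1: 100100100
Mask low 5 bits: 00100 = 4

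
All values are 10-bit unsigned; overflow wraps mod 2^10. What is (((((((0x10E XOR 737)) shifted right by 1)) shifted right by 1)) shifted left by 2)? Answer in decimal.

1004

0x10E = 0100001110
737 = 1011100001
→ XOR → 1111101111 = 1007
→ shifted right by 1 → 0111110111 = 503
→ shifted right by 1 → 0011111011 = 251
→ shifted left by 2 (mod 2^10) → 1111101100 = 1004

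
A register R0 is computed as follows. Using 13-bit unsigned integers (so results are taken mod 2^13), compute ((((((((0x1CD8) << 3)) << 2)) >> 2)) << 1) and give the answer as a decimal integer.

0x1CD8 = 1110011011000
→ << 3 (mod 2^13) → 0011011000000 = 1728
→ << 2 (mod 2^13) → 1101100000000 = 6912
→ >> 2 → 0011011000000 = 1728
→ << 1 (mod 2^13) → 0110110000000 = 3456

3456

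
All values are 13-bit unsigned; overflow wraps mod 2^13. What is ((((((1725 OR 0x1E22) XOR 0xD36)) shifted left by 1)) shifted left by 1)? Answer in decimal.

1725 = 0011010111101
0x1E22 = 1111000100010
→ OR → 1111010111111 = 7871
0xD36 = 0110100110110
→ XOR → 1001110001001 = 5001
→ shifted left by 1 (mod 2^13) → 0011100010010 = 1810
→ shifted left by 1 (mod 2^13) → 0111000100100 = 3620

3620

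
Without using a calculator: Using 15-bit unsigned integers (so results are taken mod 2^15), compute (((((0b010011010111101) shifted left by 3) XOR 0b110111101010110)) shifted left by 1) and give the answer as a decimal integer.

13692

0b010011010111101 = 010011010111101
→ shifted left by 3 (mod 2^15) → 011010111101000 = 13800
0b110111101010110 = 110111101010110
→ XOR → 101101010111110 = 23230
→ shifted left by 1 (mod 2^15) → 011010101111100 = 13692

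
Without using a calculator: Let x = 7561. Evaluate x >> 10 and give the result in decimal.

7

7561 = 1110110001001
shift right by 10 → 0000000000111 = 7
(equivalently, floor(7561 / 1024))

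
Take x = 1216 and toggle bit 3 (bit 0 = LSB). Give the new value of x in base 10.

1224

x = 010011000000
bit 3 is currently 0; toggle it via x ^ (1 << 3) = x ^ 8
→ 010011001000 = 1224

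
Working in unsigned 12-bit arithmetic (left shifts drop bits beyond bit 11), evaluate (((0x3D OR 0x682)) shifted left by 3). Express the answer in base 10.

1528

0x3D = 000000111101
0x682 = 011010000010
→ OR → 011010111111 = 1727
→ shifted left by 3 (mod 2^12) → 010111111000 = 1528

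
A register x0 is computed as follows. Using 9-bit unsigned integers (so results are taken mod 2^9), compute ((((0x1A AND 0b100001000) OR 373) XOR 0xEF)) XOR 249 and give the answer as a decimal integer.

363

0x1A = 000011010
0b100001000 = 100001000
→ AND → 000001000 = 8
373 = 101110101
→ OR → 101111101 = 381
0xEF = 011101111
→ XOR → 110010010 = 402
249 = 011111001
→ XOR → 101101011 = 363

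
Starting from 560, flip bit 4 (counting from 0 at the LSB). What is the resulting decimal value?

544

x = 001000110000
bit 4 is currently 1; toggle it via x ^ (1 << 4) = x ^ 16
→ 001000100000 = 544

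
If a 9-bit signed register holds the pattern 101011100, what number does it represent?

pattern = 101011100 (MSB is 1 ⇒ negative)
Invert: 010100011, add 1 → 010100100 = 164, so the value is -164.
(Equivalently: 348 - 2^9 = 348 - 512 = -164.)

-164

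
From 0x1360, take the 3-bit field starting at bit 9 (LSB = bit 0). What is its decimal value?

1

v = 1001101100000
Shift right by 9: 1001
Mask low 3 bits: 001 = 1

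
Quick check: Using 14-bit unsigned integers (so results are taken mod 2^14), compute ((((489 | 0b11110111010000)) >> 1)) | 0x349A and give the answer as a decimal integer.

489 = 00000111101001
0b11110111010000 = 11110111010000
→ | → 11110111111001 = 15865
→ >> 1 → 01111011111100 = 7932
0x349A = 11010010011010
→ | → 11111011111110 = 16126

16126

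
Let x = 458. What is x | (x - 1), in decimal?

459

x = 111001010 = 458
x - 1 = 111001001
OR    = 111001011 = 459
(x | (x - 1) sets all bits below the lowest set bit.)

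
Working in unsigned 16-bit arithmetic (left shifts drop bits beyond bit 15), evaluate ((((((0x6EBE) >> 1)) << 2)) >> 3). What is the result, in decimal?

7087

0x6EBE = 0110111010111110
→ >> 1 → 0011011101011111 = 14175
→ << 2 (mod 2^16) → 1101110101111100 = 56700
→ >> 3 → 0001101110101111 = 7087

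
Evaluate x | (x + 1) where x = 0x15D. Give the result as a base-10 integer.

x = 101011101 = 349
x + 1 = 101011110
OR    = 101011111 = 351
(x | (x + 1) sets the lowest cleared bit.)

351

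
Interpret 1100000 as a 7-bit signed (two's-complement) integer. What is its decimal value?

pattern = 1100000 (MSB is 1 ⇒ negative)
Invert: 0011111, add 1 → 0100000 = 32, so the value is -32.
(Equivalently: 96 - 2^7 = 96 - 128 = -32.)

-32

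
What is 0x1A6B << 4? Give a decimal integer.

108208

0x1A6B = 00001101001101011
shift left by 4 → 11010011010110000 = 108208
(equivalently, 6763 × 2^4 = 6763 × 16)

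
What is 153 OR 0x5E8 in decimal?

153 = 00010011001
0x5E8 = 10111101000
 OR → 10111111001 = 1529

1529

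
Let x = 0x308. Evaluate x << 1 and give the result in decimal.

1552

0x308 = 01100001000
shift left by 1 → 11000010000 = 1552
(equivalently, 776 × 2^1 = 776 × 2)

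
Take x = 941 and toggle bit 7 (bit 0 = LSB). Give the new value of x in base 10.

813

x = 001110101101
bit 7 is currently 1; toggle it via x ^ (1 << 7) = x ^ 128
→ 001100101101 = 813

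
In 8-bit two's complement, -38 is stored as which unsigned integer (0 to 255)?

38 in 8 bits: 00100110
Invert: 11011001
Add 1:  11011010 = 218
(Check: 2^8 - 38 = 256 - 38 = 218.)

218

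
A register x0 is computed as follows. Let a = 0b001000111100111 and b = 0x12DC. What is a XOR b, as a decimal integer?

a = 1000111100111
0x12DC = 1001011011100
XOR → 0001100111011 = 827

827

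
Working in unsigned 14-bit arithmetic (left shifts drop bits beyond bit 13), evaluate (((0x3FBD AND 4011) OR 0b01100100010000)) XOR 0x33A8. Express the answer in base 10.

11281

0x3FBD = 11111110111101
4011 = 00111110101011
→ AND → 00111110101001 = 4009
0b01100100010000 = 01100100010000
→ OR → 01111110111001 = 8121
0x33A8 = 11001110101000
→ XOR → 10110000010001 = 11281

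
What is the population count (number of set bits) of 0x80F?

0x80F = 100000001111
Count the 1s: 1 + 1 + 1 + 1 + 1 = 5

5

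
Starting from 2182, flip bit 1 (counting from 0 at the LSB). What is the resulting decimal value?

2180

x = 0100010000110
bit 1 is currently 1; toggle it via x ^ (1 << 1) = x ^ 2
→ 0100010000100 = 2180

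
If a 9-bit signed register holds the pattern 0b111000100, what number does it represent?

-60

pattern = 111000100 (MSB is 1 ⇒ negative)
Invert: 000111011, add 1 → 000111100 = 60, so the value is -60.
(Equivalently: 452 - 2^9 = 452 - 512 = -60.)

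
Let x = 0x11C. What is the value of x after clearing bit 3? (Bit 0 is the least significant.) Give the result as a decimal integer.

x = 000100011100
bit 3 is currently 1; clear it via x & ~(1 << 3) = x & ~8
→ 000100010100 = 276

276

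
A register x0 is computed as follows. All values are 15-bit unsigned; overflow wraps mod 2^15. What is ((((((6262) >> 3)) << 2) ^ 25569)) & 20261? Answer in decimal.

6262 = 001100001110110
→ >> 3 → 000001100001110 = 782
→ << 2 (mod 2^15) → 000110000111000 = 3128
25569 = 110001111100001
→ ^ → 110111111011001 = 28633
20261 = 100111100100101
→ & → 100111100000001 = 20225

20225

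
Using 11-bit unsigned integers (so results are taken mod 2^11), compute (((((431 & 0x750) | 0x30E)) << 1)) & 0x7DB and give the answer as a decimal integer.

431 = 00110101111
0x750 = 11101010000
→ & → 00100000000 = 256
0x30E = 01100001110
→ | → 01100001110 = 782
→ << 1 (mod 2^11) → 11000011100 = 1564
0x7DB = 11111011011
→ & → 11000011000 = 1560

1560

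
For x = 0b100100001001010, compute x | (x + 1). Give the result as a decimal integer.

18507

x = 100100001001010 = 18506
x + 1 = 100100001001011
OR    = 100100001001011 = 18507
(x | (x + 1) sets the lowest cleared bit.)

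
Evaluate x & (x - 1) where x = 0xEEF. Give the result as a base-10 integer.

3822

x = 111011101111 = 3823
x - 1 = 111011101110
AND   = 111011101110 = 3822
(x & (x - 1) clears the lowest set bit of x.)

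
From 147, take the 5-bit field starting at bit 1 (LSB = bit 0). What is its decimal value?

v = 10010011
Shift right by 1: 1001001
Mask low 5 bits: 01001 = 9

9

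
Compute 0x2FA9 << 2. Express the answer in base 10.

0x2FA9 = 0010111110101001
shift left by 2 → 1011111010100100 = 48804
(equivalently, 12201 × 2^2 = 12201 × 4)

48804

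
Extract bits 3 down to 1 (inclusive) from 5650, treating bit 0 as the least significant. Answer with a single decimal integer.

v = 1011000010010
Shift right by 1: 101100001001
Mask low 3 bits: 001 = 1

1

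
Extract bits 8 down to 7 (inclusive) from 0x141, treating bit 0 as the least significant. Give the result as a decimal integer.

2

v = 0101000001
Shift right by 7: 010
Mask low 2 bits: 10 = 2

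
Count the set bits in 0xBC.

0xBC = 10111100
Count the 1s: 1 + 1 + 1 + 1 + 1 = 5

5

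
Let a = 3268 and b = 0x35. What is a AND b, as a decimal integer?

3268 = 110011000100
0x35 = 000000110101
AND → 000000000100 = 4

4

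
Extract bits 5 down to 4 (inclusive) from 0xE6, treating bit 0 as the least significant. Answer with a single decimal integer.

v = 0011100110
Shift right by 4: 001110
Mask low 2 bits: 10 = 2

2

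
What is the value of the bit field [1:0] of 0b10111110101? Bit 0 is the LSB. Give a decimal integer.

v = 10111110101
Shift right by 0: 10111110101
Mask low 2 bits: 01 = 1

1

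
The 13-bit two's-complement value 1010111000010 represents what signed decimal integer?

-2622

pattern = 1010111000010 (MSB is 1 ⇒ negative)
Invert: 0101000111101, add 1 → 0101000111110 = 2622, so the value is -2622.
(Equivalently: 5570 - 2^13 = 5570 - 8192 = -2622.)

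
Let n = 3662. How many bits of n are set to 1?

3662 = 111001001110
Count the 1s: 1 + 1 + 1 + 1 + 1 + 1 + 1 = 7

7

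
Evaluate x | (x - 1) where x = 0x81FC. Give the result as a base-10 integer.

33279

x = 1000000111111100 = 33276
x - 1 = 1000000111111011
OR    = 1000000111111111 = 33279
(x | (x - 1) sets all bits below the lowest set bit.)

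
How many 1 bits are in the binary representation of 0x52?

0x52 = 1010010
Count the 1s: 1 + 1 + 1 = 3

3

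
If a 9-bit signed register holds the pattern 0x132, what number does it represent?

pattern = 100110010 (MSB is 1 ⇒ negative)
Invert: 011001101, add 1 → 011001110 = 206, so the value is -206.
(Equivalently: 306 - 2^9 = 306 - 512 = -206.)

-206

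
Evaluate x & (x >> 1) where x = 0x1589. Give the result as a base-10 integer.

x = 1010110001001 = 5513
x>>1 = 0101011000100
AND  = 0000010000000 = 128
(x & (x >> 1) has a 1 wherever x has two consecutive 1 bits.)

128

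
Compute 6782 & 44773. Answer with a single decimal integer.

6782 = 0001101001111110
44773 = 1010111011100101
AND → 0000101001100100 = 2660

2660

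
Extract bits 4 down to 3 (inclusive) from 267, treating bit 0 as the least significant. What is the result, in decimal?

v = 0100001011
Shift right by 3: 0100001
Mask low 2 bits: 01 = 1

1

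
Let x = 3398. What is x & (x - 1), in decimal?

3396

x = 110101000110 = 3398
x - 1 = 110101000101
AND   = 110101000100 = 3396
(x & (x - 1) clears the lowest set bit of x.)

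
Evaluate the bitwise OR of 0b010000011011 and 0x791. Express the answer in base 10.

a = 10000011011
0x791 = 11110010001
 OR → 11110011011 = 1947

1947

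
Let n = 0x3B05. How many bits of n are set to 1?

0x3B05 = 11101100000101
Count the 1s: 1 + 1 + 1 + 1 + 1 + 1 + 1 = 7

7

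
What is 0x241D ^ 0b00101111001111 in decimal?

12242

0x241D = 10010000011101
b = 00101111001111
XOR → 10111111010010 = 12242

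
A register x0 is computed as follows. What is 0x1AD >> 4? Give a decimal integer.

0x1AD = 110101101
shift right by 4 → 000011010 = 26
(equivalently, floor(429 / 16))

26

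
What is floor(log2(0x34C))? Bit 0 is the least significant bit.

0x34C = 1101001100
The topmost 1 is at position 9 (since 2^9 = 512 ≤ 844 < 1024).

9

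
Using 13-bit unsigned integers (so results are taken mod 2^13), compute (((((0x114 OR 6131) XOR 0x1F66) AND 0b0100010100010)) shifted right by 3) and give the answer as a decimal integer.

0x114 = 0000100010100
6131 = 1011111110011
→ OR → 1011111110111 = 6135
0x1F66 = 1111101100110
→ XOR → 0100010010001 = 2193
0b0100010100010 = 0100010100010
→ AND → 0100010000000 = 2176
→ shifted right by 3 → 0000100010000 = 272

272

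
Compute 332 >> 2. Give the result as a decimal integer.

332 = 101001100
shift right by 2 → 001010011 = 83
(equivalently, floor(332 / 4))

83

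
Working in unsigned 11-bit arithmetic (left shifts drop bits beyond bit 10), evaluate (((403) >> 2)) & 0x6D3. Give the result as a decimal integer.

403 = 00110010011
→ >> 2 → 00001100100 = 100
0x6D3 = 11011010011
→ & → 00001000000 = 64

64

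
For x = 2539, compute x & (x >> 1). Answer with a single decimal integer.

225

x = 100111101011 = 2539
x>>1 = 010011110101
AND  = 000011100001 = 225
(x & (x >> 1) has a 1 wherever x has two consecutive 1 bits.)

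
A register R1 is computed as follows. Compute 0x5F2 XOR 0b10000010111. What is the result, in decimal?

485

0x5F2 = 10111110010
b = 10000010111
XOR → 00111100101 = 485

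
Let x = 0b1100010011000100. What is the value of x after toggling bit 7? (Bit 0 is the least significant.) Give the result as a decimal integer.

x = 1100010011000100
bit 7 is currently 1; toggle it via x ^ (1 << 7) = x ^ 128
→ 1100010001000100 = 50244

50244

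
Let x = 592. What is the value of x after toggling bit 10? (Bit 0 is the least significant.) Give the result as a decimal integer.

1616

x = 01001010000
bit 10 is currently 0; toggle it via x ^ (1 << 10) = x ^ 1024
→ 11001010000 = 1616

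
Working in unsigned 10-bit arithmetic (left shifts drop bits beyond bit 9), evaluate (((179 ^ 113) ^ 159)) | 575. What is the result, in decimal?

639

179 = 0010110011
113 = 0001110001
→ ^ → 0011000010 = 194
159 = 0010011111
→ ^ → 0001011101 = 93
575 = 1000111111
→ | → 1001111111 = 639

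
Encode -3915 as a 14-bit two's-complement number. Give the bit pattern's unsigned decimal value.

3915 in 14 bits: 00111101001011
Invert: 11000010110100
Add 1:  11000010110101 = 12469
(Check: 2^14 - 3915 = 16384 - 3915 = 12469.)

12469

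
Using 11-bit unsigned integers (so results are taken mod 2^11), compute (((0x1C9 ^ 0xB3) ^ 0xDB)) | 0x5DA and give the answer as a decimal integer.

1531

0x1C9 = 00111001001
0xB3 = 00010110011
→ ^ → 00101111010 = 378
0xDB = 00011011011
→ ^ → 00110100001 = 417
0x5DA = 10111011010
→ | → 10111111011 = 1531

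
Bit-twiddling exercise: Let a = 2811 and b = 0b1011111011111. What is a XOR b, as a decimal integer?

7460

2811 = 0101011111011
b = 1011111011111
XOR → 1110100100100 = 7460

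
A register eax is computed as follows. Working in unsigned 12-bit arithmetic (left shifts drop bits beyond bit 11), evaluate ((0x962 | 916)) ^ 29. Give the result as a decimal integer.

0x962 = 100101100010
916 = 001110010100
→ | → 101111110110 = 3062
29 = 000000011101
→ ^ → 101111101011 = 3051

3051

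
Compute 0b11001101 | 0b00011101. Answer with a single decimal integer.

a = 11001101
b = 00011101
 OR → 11011101 = 221

221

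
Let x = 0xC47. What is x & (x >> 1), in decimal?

1027

x = 110001000111 = 3143
x>>1 = 011000100011
AND  = 010000000011 = 1027
(x & (x >> 1) has a 1 wherever x has two consecutive 1 bits.)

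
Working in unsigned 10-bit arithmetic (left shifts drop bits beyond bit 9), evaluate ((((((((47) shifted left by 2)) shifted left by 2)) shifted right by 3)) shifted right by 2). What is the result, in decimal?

47 = 0000101111
→ shifted left by 2 (mod 2^10) → 0010111100 = 188
→ shifted left by 2 (mod 2^10) → 1011110000 = 752
→ shifted right by 3 → 0001011110 = 94
→ shifted right by 2 → 0000010111 = 23

23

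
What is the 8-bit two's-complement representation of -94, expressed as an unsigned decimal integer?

94 in 8 bits: 01011110
Invert: 10100001
Add 1:  10100010 = 162
(Check: 2^8 - 94 = 256 - 94 = 162.)

162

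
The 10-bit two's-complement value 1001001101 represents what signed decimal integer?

-435

pattern = 1001001101 (MSB is 1 ⇒ negative)
Invert: 0110110010, add 1 → 0110110011 = 435, so the value is -435.
(Equivalently: 589 - 2^10 = 589 - 1024 = -435.)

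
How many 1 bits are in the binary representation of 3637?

3637 = 111000110101
Count the 1s: 1 + 1 + 1 + 1 + 1 + 1 + 1 = 7

7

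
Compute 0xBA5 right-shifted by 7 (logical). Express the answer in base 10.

23

0xBA5 = 101110100101
shift right by 7 → 000000010111 = 23
(equivalently, floor(2981 / 128))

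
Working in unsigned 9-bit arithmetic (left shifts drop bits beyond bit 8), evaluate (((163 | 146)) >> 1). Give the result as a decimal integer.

163 = 010100011
146 = 010010010
→ | → 010110011 = 179
→ >> 1 → 001011001 = 89

89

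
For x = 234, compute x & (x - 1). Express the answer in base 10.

232

x = 11101010 = 234
x - 1 = 11101001
AND   = 11101000 = 232
(x & (x - 1) clears the lowest set bit of x.)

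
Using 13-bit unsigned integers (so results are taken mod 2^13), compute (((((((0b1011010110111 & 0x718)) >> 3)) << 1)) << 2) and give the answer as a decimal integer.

1552

0b1011010110111 = 1011010110111
0x718 = 0011100011000
→ & → 0011000010000 = 1552
→ >> 3 → 0000011000010 = 194
→ << 1 (mod 2^13) → 0000110000100 = 388
→ << 2 (mod 2^13) → 0011000010000 = 1552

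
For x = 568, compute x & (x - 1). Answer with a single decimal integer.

560

x = 1000111000 = 568
x - 1 = 1000110111
AND   = 1000110000 = 560
(x & (x - 1) clears the lowest set bit of x.)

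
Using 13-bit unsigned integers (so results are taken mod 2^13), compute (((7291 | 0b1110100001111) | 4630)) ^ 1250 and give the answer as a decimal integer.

7291 = 1110001111011
0b1110100001111 = 1110100001111
→ | → 1110101111111 = 7551
4630 = 1001000010110
→ | → 1111101111111 = 8063
1250 = 0010011100010
→ ^ → 1101110011101 = 7069

7069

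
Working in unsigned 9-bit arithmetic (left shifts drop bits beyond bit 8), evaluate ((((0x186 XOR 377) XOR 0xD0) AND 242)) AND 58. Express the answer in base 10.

34

0x186 = 110000110
377 = 101111001
→ XOR → 011111111 = 255
0xD0 = 011010000
→ XOR → 000101111 = 47
242 = 011110010
→ AND → 000100010 = 34
58 = 000111010
→ AND → 000100010 = 34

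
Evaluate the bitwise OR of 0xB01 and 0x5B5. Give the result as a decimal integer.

0xB01 = 101100000001
0x5B5 = 010110110101
 OR → 111110110101 = 4021

4021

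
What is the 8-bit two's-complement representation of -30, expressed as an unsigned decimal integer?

30 in 8 bits: 00011110
Invert: 11100001
Add 1:  11100010 = 226
(Check: 2^8 - 30 = 256 - 30 = 226.)

226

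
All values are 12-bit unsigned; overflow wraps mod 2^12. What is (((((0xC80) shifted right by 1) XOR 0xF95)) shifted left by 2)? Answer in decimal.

0xC80 = 110010000000
→ shifted right by 1 → 011001000000 = 1600
0xF95 = 111110010101
→ XOR → 100111010101 = 2517
→ shifted left by 2 (mod 2^12) → 011101010100 = 1876

1876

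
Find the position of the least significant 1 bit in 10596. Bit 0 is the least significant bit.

10596 = 10100101100100
Trailing zeros: 2, so the lowest set bit is bit 2 (value 4).

2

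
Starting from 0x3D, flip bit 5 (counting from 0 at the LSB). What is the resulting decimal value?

29

x = 00000111101
bit 5 is currently 1; toggle it via x ^ (1 << 5) = x ^ 32
→ 00000011101 = 29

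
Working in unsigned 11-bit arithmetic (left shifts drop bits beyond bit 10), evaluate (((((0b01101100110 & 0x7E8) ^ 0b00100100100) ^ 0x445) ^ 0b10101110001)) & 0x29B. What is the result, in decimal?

528

0b01101100110 = 01101100110
0x7E8 = 11111101000
→ & → 01101100000 = 864
0b00100100100 = 00100100100
→ ^ → 01001000100 = 580
0x445 = 10001000101
→ ^ → 11000000001 = 1537
0b10101110001 = 10101110001
→ ^ → 01101110000 = 880
0x29B = 01010011011
→ & → 01000010000 = 528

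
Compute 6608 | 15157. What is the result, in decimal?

6608 = 01100111010000
15157 = 11101100110101
 OR → 11101111110101 = 15349

15349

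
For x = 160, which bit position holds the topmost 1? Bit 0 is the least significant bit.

7

160 = 10100000
The topmost 1 is at position 7 (since 2^7 = 128 ≤ 160 < 256).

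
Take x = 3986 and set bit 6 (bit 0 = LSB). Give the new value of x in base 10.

x = 111110010010
bit 6 is currently 0; set it via x | (1 << 6) = x | 64
→ 111111010010 = 4050

4050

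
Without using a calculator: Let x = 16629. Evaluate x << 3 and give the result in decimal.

133032

16629 = 000100000011110101
shift left by 3 → 100000011110101000 = 133032
(equivalently, 16629 × 2^3 = 16629 × 8)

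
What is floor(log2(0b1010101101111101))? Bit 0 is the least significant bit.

0b1010101101111101 = 1010101101111101
The topmost 1 is at position 15 (since 2^15 = 32768 ≤ 43901 < 65536).

15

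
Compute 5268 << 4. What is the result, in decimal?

84288

5268 = 00001010010010100
shift left by 4 → 10100100101000000 = 84288
(equivalently, 5268 × 2^4 = 5268 × 16)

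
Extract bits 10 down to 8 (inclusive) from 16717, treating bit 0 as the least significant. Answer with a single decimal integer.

v = 100000101001101
Shift right by 8: 1000001
Mask low 3 bits: 001 = 1

1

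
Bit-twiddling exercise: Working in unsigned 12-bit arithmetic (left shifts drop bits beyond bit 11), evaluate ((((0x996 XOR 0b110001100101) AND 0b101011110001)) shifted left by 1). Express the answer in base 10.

482

0x996 = 100110010110
0b110001100101 = 110001100101
→ XOR → 010111110011 = 1523
0b101011110001 = 101011110001
→ AND → 000011110001 = 241
→ shifted left by 1 (mod 2^12) → 000111100010 = 482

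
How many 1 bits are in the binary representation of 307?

5

307 = 100110011
Count the 1s: 1 + 1 + 1 + 1 + 1 = 5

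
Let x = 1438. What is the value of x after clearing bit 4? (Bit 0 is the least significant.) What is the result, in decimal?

x = 10110011110
bit 4 is currently 1; clear it via x & ~(1 << 4) = x & ~16
→ 10110001110 = 1422

1422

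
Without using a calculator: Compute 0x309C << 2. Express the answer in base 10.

49776

0x309C = 0011000010011100
shift left by 2 → 1100001001110000 = 49776
(equivalently, 12444 × 2^2 = 12444 × 4)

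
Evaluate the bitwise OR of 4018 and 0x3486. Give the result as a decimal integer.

4018 = 00111110110010
0x3486 = 11010010000110
 OR → 11111110110110 = 16310

16310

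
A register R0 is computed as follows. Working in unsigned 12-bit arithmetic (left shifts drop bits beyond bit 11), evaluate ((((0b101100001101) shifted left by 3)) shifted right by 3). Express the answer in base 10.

0b101100001101 = 101100001101
→ shifted left by 3 (mod 2^12) → 100001101000 = 2152
→ shifted right by 3 → 000100001101 = 269

269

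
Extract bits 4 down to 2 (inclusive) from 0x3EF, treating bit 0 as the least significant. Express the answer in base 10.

3

v = 1111101111
Shift right by 2: 11111011
Mask low 3 bits: 011 = 3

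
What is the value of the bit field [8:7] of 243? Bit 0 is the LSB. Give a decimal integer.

v = 00011110011
Shift right by 7: 0001
Mask low 2 bits: 01 = 1

1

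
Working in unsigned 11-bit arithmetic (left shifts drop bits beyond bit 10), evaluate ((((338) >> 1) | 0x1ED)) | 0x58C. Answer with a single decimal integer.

338 = 00101010010
→ >> 1 → 00010101001 = 169
0x1ED = 00111101101
→ | → 00111101101 = 493
0x58C = 10110001100
→ | → 10111101101 = 1517

1517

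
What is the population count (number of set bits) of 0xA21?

0xA21 = 101000100001
Count the 1s: 1 + 1 + 1 + 1 = 4

4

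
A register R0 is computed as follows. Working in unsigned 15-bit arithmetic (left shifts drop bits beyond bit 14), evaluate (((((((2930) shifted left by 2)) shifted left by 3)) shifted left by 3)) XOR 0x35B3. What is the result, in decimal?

18355

2930 = 000101101110010
→ shifted left by 2 (mod 2^15) → 010110111001000 = 11720
→ shifted left by 3 (mod 2^15) → 110111001000000 = 28224
→ shifted left by 3 (mod 2^15) → 111001000000000 = 29184
0x35B3 = 011010110110011
→ XOR → 100011110110011 = 18355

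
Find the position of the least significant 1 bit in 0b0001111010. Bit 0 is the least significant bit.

1

0b0001111010 = 1111010
Trailing zeros: 1, so the lowest set bit is bit 1 (value 2).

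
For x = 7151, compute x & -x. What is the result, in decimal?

x = 1101111101111 = 7151
-x (two's complement) = …0010000010001
AND   = 0000000000001 = 1
(x & -x isolates the lowest set bit of x.)

1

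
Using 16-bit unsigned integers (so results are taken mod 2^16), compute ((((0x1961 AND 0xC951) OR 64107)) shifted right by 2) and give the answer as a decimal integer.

16090

0x1961 = 0001100101100001
0xC951 = 1100100101010001
→ AND → 0000100101000001 = 2369
64107 = 1111101001101011
→ OR → 1111101101101011 = 64363
→ shifted right by 2 → 0011111011011010 = 16090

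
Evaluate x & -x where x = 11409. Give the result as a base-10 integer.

x = 10110010010001 = 11409
-x (two's complement) = …01001101101111
AND   = 00000000000001 = 1
(x & -x isolates the lowest set bit of x.)

1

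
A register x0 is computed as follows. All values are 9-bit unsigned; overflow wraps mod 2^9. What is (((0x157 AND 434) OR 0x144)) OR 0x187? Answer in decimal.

0x157 = 101010111
434 = 110110010
→ AND → 100010010 = 274
0x144 = 101000100
→ OR → 101010110 = 342
0x187 = 110000111
→ OR → 111010111 = 471

471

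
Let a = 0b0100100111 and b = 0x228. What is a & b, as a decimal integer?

32

a = 0100100111
0x228 = 1000101000
AND → 0000100000 = 32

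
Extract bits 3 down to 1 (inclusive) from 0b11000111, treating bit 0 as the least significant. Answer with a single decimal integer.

3

v = 11000111
Shift right by 1: 1100011
Mask low 3 bits: 011 = 3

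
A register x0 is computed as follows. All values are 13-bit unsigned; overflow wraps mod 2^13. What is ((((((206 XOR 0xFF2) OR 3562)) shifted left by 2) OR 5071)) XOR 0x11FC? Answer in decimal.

3587

206 = 0000011001110
0xFF2 = 0111111110010
→ XOR → 0111100111100 = 3900
3562 = 0110111101010
→ OR → 0111111111110 = 4094
→ shifted left by 2 (mod 2^13) → 1111111111000 = 8184
5071 = 1001111001111
→ OR → 1111111111111 = 8191
0x11FC = 1000111111100
→ XOR → 0111000000011 = 3587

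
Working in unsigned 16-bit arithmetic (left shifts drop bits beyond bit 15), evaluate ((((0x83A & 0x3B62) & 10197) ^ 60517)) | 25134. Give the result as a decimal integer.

0x83A = 0000100000111010
0x3B62 = 0011101101100010
→ & → 0000100000100010 = 2082
10197 = 0010011111010101
→ & → 0000000000000000 = 0
60517 = 1110110001100101
→ ^ → 1110110001100101 = 60517
25134 = 0110001000101110
→ | → 1110111001101111 = 61039

61039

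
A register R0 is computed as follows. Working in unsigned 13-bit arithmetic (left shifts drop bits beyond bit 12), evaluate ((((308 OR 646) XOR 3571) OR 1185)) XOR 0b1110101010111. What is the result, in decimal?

5042

308 = 0000100110100
646 = 0001010000110
→ OR → 0001110110110 = 950
3571 = 0110111110011
→ XOR → 0111001000101 = 3653
1185 = 0010010100001
→ OR → 0111011100101 = 3813
0b1110101010111 = 1110101010111
→ XOR → 1001110110010 = 5042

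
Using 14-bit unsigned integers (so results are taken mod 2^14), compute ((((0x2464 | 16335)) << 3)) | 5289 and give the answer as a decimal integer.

0x2464 = 10010001100100
16335 = 11111111001111
→ | → 11111111101111 = 16367
→ << 3 (mod 2^14) → 11111101111000 = 16248
5289 = 01010010101001
→ | → 11111111111001 = 16377

16377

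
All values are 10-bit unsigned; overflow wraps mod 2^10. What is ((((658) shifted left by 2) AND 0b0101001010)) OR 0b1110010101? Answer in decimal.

989

658 = 1010010010
→ shifted left by 2 (mod 2^10) → 1001001000 = 584
0b0101001010 = 0101001010
→ AND → 0001001000 = 72
0b1110010101 = 1110010101
→ OR → 1111011101 = 989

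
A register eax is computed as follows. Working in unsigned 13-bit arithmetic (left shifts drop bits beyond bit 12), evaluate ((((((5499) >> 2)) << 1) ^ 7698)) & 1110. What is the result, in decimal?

1030

5499 = 1010101111011
→ >> 2 → 0010101011110 = 1374
→ << 1 (mod 2^13) → 0101010111100 = 2748
7698 = 1111000010010
→ ^ → 1010010101110 = 5294
1110 = 0010001010110
→ & → 0010000000110 = 1030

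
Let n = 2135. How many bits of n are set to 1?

6

2135 = 100001010111
Count the 1s: 1 + 1 + 1 + 1 + 1 + 1 = 6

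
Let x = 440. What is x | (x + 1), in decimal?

x = 110111000 = 440
x + 1 = 110111001
OR    = 110111001 = 441
(x | (x + 1) sets the lowest cleared bit.)

441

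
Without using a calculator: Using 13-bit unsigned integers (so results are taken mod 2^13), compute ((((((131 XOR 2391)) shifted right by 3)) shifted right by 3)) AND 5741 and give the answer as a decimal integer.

37

131 = 0000010000011
2391 = 0100101010111
→ XOR → 0100111010100 = 2516
→ shifted right by 3 → 0000100111010 = 314
→ shifted right by 3 → 0000000100111 = 39
5741 = 1011001101101
→ AND → 0000000100101 = 37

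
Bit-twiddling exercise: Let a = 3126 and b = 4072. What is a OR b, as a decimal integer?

3126 = 110000110110
4072 = 111111101000
 OR → 111111111110 = 4094

4094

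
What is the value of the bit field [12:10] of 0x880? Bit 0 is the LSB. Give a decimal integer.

v = 0100010000000
Shift right by 10: 010
Mask low 3 bits: 010 = 2

2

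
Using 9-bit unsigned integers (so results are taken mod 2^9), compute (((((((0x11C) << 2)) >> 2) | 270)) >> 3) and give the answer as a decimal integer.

0x11C = 100011100
→ << 2 (mod 2^9) → 001110000 = 112
→ >> 2 → 000011100 = 28
270 = 100001110
→ | → 100011110 = 286
→ >> 3 → 000100011 = 35

35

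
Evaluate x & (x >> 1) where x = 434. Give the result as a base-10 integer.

x = 110110010 = 434
x>>1 = 011011001
AND  = 010010000 = 144
(x & (x >> 1) has a 1 wherever x has two consecutive 1 bits.)

144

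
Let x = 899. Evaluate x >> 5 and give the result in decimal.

899 = 1110000011
shift right by 5 → 0000011100 = 28
(equivalently, floor(899 / 32))

28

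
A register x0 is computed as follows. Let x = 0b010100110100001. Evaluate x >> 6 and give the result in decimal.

166

x = 10100110100001
shift right by 6 → 00000010100110 = 166
(equivalently, floor(10657 / 64))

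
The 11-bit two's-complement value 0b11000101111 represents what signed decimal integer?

-465

pattern = 11000101111 (MSB is 1 ⇒ negative)
Invert: 00111010000, add 1 → 00111010001 = 465, so the value is -465.
(Equivalently: 1583 - 2^11 = 1583 - 2048 = -465.)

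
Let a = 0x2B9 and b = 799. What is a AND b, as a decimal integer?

0x2B9 = 1010111001
799 = 1100011111
AND → 1000011001 = 537

537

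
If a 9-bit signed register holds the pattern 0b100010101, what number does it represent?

-235

pattern = 100010101 (MSB is 1 ⇒ negative)
Invert: 011101010, add 1 → 011101011 = 235, so the value is -235.
(Equivalently: 277 - 2^9 = 277 - 512 = -235.)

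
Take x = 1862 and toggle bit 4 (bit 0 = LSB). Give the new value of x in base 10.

x = 0011101000110
bit 4 is currently 0; toggle it via x ^ (1 << 4) = x ^ 16
→ 0011101010110 = 1878

1878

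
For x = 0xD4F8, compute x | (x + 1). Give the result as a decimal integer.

54521

x = 1101010011111000 = 54520
x + 1 = 1101010011111001
OR    = 1101010011111001 = 54521
(x | (x + 1) sets the lowest cleared bit.)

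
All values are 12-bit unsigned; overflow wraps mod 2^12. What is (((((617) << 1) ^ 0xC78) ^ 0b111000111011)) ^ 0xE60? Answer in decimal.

617 = 001001101001
→ << 1 (mod 2^12) → 010011010010 = 1234
0xC78 = 110001111000
→ ^ → 100010101010 = 2218
0b111000111011 = 111000111011
→ ^ → 011010010001 = 1681
0xE60 = 111001100000
→ ^ → 100011110001 = 2289

2289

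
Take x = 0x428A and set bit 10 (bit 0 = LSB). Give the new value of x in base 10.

18058

x = 0100001010001010
bit 10 is currently 0; set it via x | (1 << 10) = x | 1024
→ 0100011010001010 = 18058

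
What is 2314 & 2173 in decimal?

2056

2314 = 100100001010
2173 = 100001111101
AND → 100000001000 = 2056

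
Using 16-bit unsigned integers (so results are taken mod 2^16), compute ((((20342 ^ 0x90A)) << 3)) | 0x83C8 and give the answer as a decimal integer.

46056

20342 = 0100111101110110
0x90A = 0000100100001010
→ ^ → 0100011001111100 = 18044
→ << 3 (mod 2^16) → 0011001111100000 = 13280
0x83C8 = 1000001111001000
→ | → 1011001111101000 = 46056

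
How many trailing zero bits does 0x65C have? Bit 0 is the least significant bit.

2

0x65C = 11001011100
Trailing zeros: 2, so the lowest set bit is bit 2 (value 4).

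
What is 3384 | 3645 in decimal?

3901

3384 = 110100111000
3645 = 111000111101
 OR → 111100111101 = 3901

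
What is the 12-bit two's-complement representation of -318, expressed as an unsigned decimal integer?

318 in 12 bits: 000100111110
Invert: 111011000001
Add 1:  111011000010 = 3778
(Check: 2^12 - 318 = 4096 - 318 = 3778.)

3778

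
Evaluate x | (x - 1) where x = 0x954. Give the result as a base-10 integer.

2391

x = 100101010100 = 2388
x - 1 = 100101010011
OR    = 100101010111 = 2391
(x | (x - 1) sets all bits below the lowest set bit.)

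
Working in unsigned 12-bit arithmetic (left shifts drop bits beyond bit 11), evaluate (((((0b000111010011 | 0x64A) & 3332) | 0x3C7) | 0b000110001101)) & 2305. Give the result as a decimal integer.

257

0b000111010011 = 000111010011
0x64A = 011001001010
→ | → 011111011011 = 2011
3332 = 110100000100
→ & → 010100000000 = 1280
0x3C7 = 001111000111
→ | → 011111000111 = 1991
0b000110001101 = 000110001101
→ | → 011111001111 = 1999
2305 = 100100000001
→ & → 000100000001 = 257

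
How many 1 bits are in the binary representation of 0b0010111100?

5

n = 10111100
Count the 1s: 1 + 1 + 1 + 1 + 1 = 5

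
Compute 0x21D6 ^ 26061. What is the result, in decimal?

0x21D6 = 010000111010110
26061 = 110010111001101
XOR → 100010000011011 = 17435

17435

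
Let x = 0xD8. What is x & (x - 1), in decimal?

208

x = 11011000 = 216
x - 1 = 11010111
AND   = 11010000 = 208
(x & (x - 1) clears the lowest set bit of x.)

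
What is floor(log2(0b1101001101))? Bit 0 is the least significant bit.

0b1101001101 = 1101001101
The topmost 1 is at position 9 (since 2^9 = 512 ≤ 845 < 1024).

9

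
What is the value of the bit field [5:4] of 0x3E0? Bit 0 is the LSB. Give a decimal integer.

v = 1111100000
Shift right by 4: 111110
Mask low 2 bits: 10 = 2

2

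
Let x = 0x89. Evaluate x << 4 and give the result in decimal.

2192

0x89 = 000010001001
shift left by 4 → 100010010000 = 2192
(equivalently, 137 × 2^4 = 137 × 16)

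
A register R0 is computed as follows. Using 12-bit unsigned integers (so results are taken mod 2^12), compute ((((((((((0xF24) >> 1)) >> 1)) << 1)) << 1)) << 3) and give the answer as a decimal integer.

2336

0xF24 = 111100100100
→ >> 1 → 011110010010 = 1938
→ >> 1 → 001111001001 = 969
→ << 1 (mod 2^12) → 011110010010 = 1938
→ << 1 (mod 2^12) → 111100100100 = 3876
→ << 3 (mod 2^12) → 100100100000 = 2336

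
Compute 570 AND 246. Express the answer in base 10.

570 = 1000111010
246 = 0011110110
AND → 0000110010 = 50

50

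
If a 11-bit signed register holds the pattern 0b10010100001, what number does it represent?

pattern = 10010100001 (MSB is 1 ⇒ negative)
Invert: 01101011110, add 1 → 01101011111 = 863, so the value is -863.
(Equivalently: 1185 - 2^11 = 1185 - 2048 = -863.)

-863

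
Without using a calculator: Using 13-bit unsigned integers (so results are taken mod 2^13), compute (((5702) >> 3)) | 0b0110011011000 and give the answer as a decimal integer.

5702 = 1011001000110
→ >> 3 → 0001011001000 = 712
0b0110011011000 = 0110011011000
→ | → 0111011011000 = 3800

3800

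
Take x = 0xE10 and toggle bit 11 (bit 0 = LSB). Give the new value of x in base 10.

1552

x = 111000010000
bit 11 is currently 1; toggle it via x ^ (1 << 11) = x ^ 2048
→ 011000010000 = 1552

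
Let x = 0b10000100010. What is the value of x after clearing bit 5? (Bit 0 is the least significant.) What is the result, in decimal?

1026

x = 10000100010
bit 5 is currently 1; clear it via x & ~(1 << 5) = x & ~32
→ 10000000010 = 1026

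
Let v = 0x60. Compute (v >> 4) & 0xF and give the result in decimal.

6

v = 01100000
Shift right by 4: 0110
Mask low 4 bits: 0110 = 6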